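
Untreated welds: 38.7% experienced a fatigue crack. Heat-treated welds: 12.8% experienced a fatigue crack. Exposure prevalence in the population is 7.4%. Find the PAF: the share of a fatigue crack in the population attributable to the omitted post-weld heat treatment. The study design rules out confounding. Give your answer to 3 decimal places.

p₁ = 0.387, p₀ = 0.128.
Overall risk P(Y=1) = π·p₁ + (1−π)·p₀ = 0.074×0.387 + 0.926×0.128 = 0.14717.
Under exogeneity, PAF = [P(Y=1) − p₀] / P(Y=1).
PAF = (0.14717 − 0.128) / 0.14717 ≈ 0.1302

PAF ≈ 0.130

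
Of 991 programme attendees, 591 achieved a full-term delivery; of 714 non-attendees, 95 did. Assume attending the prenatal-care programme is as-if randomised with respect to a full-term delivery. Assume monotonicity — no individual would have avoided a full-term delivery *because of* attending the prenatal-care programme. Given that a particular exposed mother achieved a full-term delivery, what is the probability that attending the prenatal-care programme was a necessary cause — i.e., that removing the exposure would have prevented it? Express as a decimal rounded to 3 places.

PN ≈ 0.777

p₁ = P(outcome | exposed) = 591/991 = 0.59637
p₀ = P(outcome | unexposed) = 95/714 = 0.13305
Under exogeneity and monotonicity, PN = (p₁ − p₀) / p₁.
PN = (0.59637 − 0.13305) / 0.59637 = 0.46331 / 0.59637 ≈ 0.7769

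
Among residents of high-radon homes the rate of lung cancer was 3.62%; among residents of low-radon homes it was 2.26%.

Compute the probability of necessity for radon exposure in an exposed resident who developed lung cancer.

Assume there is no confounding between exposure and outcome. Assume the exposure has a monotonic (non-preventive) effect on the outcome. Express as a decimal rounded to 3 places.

PN ≈ 0.376

p₁ = 0.0362, p₀ = 0.0226.
Under exogeneity and monotonicity, PN = (p₁ − p₀) / p₁.
PN = (0.0362 − 0.0226) / 0.0362 = 0.0136 / 0.0362 ≈ 0.3757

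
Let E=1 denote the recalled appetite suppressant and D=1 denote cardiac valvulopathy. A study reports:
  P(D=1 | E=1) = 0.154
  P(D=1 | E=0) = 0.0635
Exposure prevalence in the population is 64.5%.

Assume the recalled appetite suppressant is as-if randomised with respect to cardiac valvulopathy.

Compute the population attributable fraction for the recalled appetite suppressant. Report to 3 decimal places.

PAF ≈ 0.479

Let p₁ = 0.154, p₀ = 0.0635.
Overall risk P(Y=1) = π·p₁ + (1−π)·p₀ = 0.645×0.154 + 0.355×0.0635 = 0.12187.
Under exogeneity, PAF = [P(Y=1) − p₀] / P(Y=1).
PAF = (0.12187 − 0.0635) / 0.12187 ≈ 0.4790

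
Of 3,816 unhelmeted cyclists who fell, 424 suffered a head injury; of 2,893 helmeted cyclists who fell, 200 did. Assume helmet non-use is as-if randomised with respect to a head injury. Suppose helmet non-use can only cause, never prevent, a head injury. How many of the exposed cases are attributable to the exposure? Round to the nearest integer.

p₁ = P(outcome | exposed) = 424/3816 = 0.11111
p₀ = P(outcome | unexposed) = 200/2893 = 0.069132
PN = (p₁ − p₀)/p₁ = (0.11111 − 0.069132) / 0.11111 ≈ 0.37781.
Attributable cases ≈ PN × (exposed cases) = 0.37781 × 424 ≈ 160.19.

about 160 cases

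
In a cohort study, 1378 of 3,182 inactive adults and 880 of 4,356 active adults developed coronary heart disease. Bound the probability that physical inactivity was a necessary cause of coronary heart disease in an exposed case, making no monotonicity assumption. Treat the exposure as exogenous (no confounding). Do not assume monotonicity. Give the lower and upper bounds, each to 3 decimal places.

0.534 ≤ PN ≤ 1.000

p₁ = P(outcome | exposed) = 1378/3182 = 0.43306
p₀ = P(outcome | unexposed) = 880/4356 = 0.20202
Under exogeneity alone the bounds on PN are max{0,(p₁−p₀)/p₁} ≤ PN ≤ min{1,(1−p₀)/p₁}.
  lower = (p₁ − p₀)/p₁ = 0.23104 / 0.43306 ≈ 0.5335
  upper = min{1, (1 − p₀)/p₁} = 0.79798 / 0.43306 ≈ 1.8427 → capped at 1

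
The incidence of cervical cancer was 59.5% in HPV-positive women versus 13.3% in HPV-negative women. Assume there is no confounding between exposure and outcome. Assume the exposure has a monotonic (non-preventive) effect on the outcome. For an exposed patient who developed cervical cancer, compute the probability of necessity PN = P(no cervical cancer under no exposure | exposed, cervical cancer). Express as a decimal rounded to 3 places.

PN ≈ 0.776

p₁ = 0.595, p₀ = 0.133.
Under exogeneity and monotonicity, PN = (p₁ − p₀) / p₁.
PN = (0.595 − 0.133) / 0.595 = 0.462 / 0.595 ≈ 0.7765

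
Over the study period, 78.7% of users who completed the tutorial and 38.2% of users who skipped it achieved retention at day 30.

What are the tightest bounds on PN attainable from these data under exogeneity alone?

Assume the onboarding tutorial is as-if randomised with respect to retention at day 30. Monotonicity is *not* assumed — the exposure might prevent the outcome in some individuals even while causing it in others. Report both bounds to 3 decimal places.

0.515 ≤ PN ≤ 0.785

p₁ = 0.787, p₀ = 0.382.
Under exogeneity alone the bounds on PN are max{0,(p₁−p₀)/p₁} ≤ PN ≤ min{1,(1−p₀)/p₁}.
  lower = (p₁ − p₀)/p₁ = 0.405 / 0.787 ≈ 0.5146
  upper = min{1, (1 − p₀)/p₁} = 0.618 / 0.787 ≈ 0.7853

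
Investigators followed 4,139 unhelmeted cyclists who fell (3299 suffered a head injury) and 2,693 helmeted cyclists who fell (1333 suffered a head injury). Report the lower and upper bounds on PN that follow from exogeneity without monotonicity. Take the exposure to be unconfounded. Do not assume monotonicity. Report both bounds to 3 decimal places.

0.379 ≤ PN ≤ 0.634

p₁ = P(outcome | exposed) = 3299/4139 = 0.79705
p₀ = P(outcome | unexposed) = 1333/2693 = 0.49499
Under exogeneity alone the bounds on PN are max{0,(p₁−p₀)/p₁} ≤ PN ≤ min{1,(1−p₀)/p₁}.
  lower = (p₁ − p₀)/p₁ = 0.30207 / 0.79705 ≈ 0.3790
  upper = min{1, (1 − p₀)/p₁} = 0.50501 / 0.79705 ≈ 0.6336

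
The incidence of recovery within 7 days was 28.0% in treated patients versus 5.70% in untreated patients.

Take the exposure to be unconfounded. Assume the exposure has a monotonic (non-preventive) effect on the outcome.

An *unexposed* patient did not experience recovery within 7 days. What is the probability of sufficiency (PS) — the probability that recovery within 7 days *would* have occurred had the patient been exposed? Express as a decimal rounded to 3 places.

p₁ = 0.28, p₀ = 0.057.
Under exogeneity and monotonicity, PS = (p₁ − p₀) / (1 − p₀).
PS = (0.28 − 0.057) / (1 − 0.057) = 0.223 / 0.943 ≈ 0.2365

PS ≈ 0.236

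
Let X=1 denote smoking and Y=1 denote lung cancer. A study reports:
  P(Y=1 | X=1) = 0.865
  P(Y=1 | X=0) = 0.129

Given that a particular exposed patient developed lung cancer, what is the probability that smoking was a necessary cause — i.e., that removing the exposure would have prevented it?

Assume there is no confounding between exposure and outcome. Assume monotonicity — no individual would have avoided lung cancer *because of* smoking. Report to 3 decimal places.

Let p₁ = 0.865, p₀ = 0.129.
Under exogeneity and monotonicity, PN = (p₁ − p₀) / p₁.
PN = (0.865 − 0.129) / 0.865 = 0.736 / 0.865 ≈ 0.8509

PN ≈ 0.851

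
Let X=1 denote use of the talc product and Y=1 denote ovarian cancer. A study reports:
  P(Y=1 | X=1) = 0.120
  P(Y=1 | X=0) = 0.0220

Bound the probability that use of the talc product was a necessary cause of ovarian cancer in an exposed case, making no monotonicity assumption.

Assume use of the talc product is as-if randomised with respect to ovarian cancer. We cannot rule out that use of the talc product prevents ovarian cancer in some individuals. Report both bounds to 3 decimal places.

0.817 ≤ PN ≤ 1.000

Let p₁ = 0.12, p₀ = 0.022.
Under exogeneity alone the bounds on PN are max{0,(p₁−p₀)/p₁} ≤ PN ≤ min{1,(1−p₀)/p₁}.
  lower = (p₁ − p₀)/p₁ = 0.098 / 0.12 ≈ 0.8167
  upper = min{1, (1 − p₀)/p₁} = 0.978 / 0.12 ≈ 8.1500 → capped at 1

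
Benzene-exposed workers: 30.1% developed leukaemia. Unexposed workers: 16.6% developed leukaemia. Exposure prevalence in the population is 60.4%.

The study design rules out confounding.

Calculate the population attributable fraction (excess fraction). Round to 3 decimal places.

p₁ = 0.301, p₀ = 0.166.
Overall risk P(Y=1) = π·p₁ + (1−π)·p₀ = 0.604×0.301 + 0.396×0.166 = 0.24754.
Under exogeneity, PAF = [P(Y=1) − p₀] / P(Y=1).
PAF = (0.24754 − 0.166) / 0.24754 ≈ 0.3294

PAF ≈ 0.329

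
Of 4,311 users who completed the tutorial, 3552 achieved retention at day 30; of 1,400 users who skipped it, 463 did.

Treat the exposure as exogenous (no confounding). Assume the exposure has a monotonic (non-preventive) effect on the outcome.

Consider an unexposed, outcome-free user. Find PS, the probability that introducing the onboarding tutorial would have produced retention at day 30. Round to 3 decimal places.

PS ≈ 0.737

p₁ = P(outcome | exposed) = 3552/4311 = 0.82394
p₀ = P(outcome | unexposed) = 463/1400 = 0.33071
Under exogeneity and monotonicity, PS = (p₁ − p₀) / (1 − p₀).
PS = (0.82394 − 0.33071) / (1 − 0.33071) = 0.49322 / 0.66929 ≈ 0.7369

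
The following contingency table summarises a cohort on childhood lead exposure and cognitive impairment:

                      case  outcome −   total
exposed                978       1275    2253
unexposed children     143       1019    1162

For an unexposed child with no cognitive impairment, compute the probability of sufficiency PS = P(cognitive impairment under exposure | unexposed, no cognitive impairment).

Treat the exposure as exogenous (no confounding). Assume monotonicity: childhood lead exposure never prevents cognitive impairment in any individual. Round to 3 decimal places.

p₁ = P(outcome | exposed) = 978/2253 = 0.43409
p₀ = P(outcome | unexposed) = 143/1162 = 0.12306
Under exogeneity and monotonicity, PS = (p₁ − p₀) / (1 − p₀).
PS = (0.43409 − 0.12306) / (1 − 0.12306) = 0.31102 / 0.87694 ≈ 0.3547

PS ≈ 0.355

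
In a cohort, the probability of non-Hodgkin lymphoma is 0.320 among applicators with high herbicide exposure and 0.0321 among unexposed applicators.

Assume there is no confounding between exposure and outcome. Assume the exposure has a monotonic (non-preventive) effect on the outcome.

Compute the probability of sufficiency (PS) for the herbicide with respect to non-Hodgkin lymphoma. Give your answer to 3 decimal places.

PS ≈ 0.297

Let p₁ = 0.32, p₀ = 0.0321.
Under exogeneity and monotonicity, PS = (p₁ − p₀) / (1 − p₀).
PS = (0.32 − 0.0321) / (1 − 0.0321) = 0.2879 / 0.9679 ≈ 0.2974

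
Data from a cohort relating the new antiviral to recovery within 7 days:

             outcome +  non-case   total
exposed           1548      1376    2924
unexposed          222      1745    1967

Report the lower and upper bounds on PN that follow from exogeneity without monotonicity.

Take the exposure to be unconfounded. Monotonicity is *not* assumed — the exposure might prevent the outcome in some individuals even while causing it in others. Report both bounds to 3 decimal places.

p₁ = P(outcome | exposed) = 1548/2924 = 0.52941
p₀ = P(outcome | unexposed) = 222/1967 = 0.11286
Under exogeneity alone the bounds on PN are max{0,(p₁−p₀)/p₁} ≤ PN ≤ min{1,(1−p₀)/p₁}.
  lower = (p₁ − p₀)/p₁ = 0.41655 / 0.52941 ≈ 0.7868
  upper = min{1, (1 − p₀)/p₁} = 0.88714 / 0.52941 ≈ 1.6757 → capped at 1

0.787 ≤ PN ≤ 1.000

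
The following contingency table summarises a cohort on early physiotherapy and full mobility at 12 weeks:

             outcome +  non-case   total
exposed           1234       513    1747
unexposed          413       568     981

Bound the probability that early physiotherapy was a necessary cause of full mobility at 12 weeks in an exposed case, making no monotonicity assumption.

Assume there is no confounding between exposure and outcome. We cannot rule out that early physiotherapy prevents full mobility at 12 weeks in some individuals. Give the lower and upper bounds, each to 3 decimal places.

0.404 ≤ PN ≤ 0.820

p₁ = P(outcome | exposed) = 1234/1747 = 0.70635
p₀ = P(outcome | unexposed) = 413/981 = 0.421
Under exogeneity alone the bounds on PN are max{0,(p₁−p₀)/p₁} ≤ PN ≤ min{1,(1−p₀)/p₁}.
  lower = (p₁ − p₀)/p₁ = 0.28535 / 0.70635 ≈ 0.4040
  upper = min{1, (1 − p₀)/p₁} = 0.579 / 0.70635 ≈ 0.8197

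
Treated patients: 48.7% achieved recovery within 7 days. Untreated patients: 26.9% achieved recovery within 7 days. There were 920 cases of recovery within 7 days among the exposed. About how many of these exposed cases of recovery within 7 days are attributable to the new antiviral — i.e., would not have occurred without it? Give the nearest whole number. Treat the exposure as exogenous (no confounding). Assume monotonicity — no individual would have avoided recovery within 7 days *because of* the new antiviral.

p₁ = 0.487, p₀ = 0.269.
PN = (p₁ − p₀)/p₁ = (0.487 − 0.269) / 0.487 ≈ 0.44764.
Attributable cases ≈ PN × (exposed cases) = 0.44764 × 920 ≈ 411.83.

about 412 cases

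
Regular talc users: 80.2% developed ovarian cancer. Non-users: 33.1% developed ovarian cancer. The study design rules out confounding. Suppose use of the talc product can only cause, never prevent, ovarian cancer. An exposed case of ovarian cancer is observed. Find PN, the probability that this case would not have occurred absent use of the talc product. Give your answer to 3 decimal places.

PN ≈ 0.587

p₁ = 0.802, p₀ = 0.331.
Under exogeneity and monotonicity, PN = (p₁ − p₀) / p₁.
PN = (0.802 − 0.331) / 0.802 = 0.471 / 0.802 ≈ 0.5873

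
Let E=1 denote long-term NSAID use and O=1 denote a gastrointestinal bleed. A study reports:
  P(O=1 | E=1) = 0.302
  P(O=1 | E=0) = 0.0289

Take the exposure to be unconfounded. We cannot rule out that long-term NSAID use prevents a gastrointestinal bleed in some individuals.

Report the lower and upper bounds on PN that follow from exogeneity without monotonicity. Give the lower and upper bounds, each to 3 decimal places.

Let p₁ = 0.302, p₀ = 0.0289.
Under exogeneity alone the bounds on PN are max{0,(p₁−p₀)/p₁} ≤ PN ≤ min{1,(1−p₀)/p₁}.
  lower = (p₁ − p₀)/p₁ = 0.2731 / 0.302 ≈ 0.9043
  upper = min{1, (1 − p₀)/p₁} = 0.9711 / 0.302 ≈ 3.2156 → capped at 1

0.904 ≤ PN ≤ 1.000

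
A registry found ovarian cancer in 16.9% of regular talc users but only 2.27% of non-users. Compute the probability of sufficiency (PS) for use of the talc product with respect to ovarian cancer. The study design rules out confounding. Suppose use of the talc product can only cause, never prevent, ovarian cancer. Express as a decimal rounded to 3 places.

p₁ = 0.169, p₀ = 0.0227.
Under exogeneity and monotonicity, PS = (p₁ − p₀) / (1 − p₀).
PS = (0.169 − 0.0227) / (1 − 0.0227) = 0.1463 / 0.9773 ≈ 0.1497

PS ≈ 0.150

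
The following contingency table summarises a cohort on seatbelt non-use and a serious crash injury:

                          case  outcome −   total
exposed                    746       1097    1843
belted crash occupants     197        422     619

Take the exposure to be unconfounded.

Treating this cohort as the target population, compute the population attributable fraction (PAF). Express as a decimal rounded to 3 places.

p₁ = P(outcome | exposed) = 746/1843 = 0.40477
p₀ = P(outcome | unexposed) = 197/619 = 0.31826
Exposure prevalence π = 1843/2462 = 0.74858; overall risk P(Y=1) = 0.38302.
Under exogeneity, PAF = [P(Y=1) − p₀]/P(Y=1).
PAF = (0.38302 − 0.31826) / 0.38302 ≈ 0.1691

PAF ≈ 0.169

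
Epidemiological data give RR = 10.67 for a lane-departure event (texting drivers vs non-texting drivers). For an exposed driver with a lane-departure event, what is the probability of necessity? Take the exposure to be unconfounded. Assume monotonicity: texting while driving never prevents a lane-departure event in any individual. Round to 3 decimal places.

PN ≈ 0.906

Under exogeneity and monotonicity, PN = (RR − 1) / RR = 1 − 1/RR.
PN = (10.67 − 1) / 10.67 = 9.67 / 10.67 ≈ 0.9063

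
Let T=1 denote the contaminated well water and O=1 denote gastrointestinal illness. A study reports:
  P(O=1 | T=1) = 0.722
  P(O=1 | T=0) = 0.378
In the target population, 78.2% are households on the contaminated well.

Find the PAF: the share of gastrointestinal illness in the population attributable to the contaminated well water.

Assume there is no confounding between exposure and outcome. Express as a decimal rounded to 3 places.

Let p₁ = 0.722, p₀ = 0.378.
Overall risk P(Y=1) = π·p₁ + (1−π)·p₀ = 0.782×0.722 + 0.218×0.378 = 0.64701.
Under exogeneity, PAF = [P(Y=1) − p₀] / P(Y=1).
PAF = (0.64701 − 0.378) / 0.64701 ≈ 0.4158

PAF ≈ 0.416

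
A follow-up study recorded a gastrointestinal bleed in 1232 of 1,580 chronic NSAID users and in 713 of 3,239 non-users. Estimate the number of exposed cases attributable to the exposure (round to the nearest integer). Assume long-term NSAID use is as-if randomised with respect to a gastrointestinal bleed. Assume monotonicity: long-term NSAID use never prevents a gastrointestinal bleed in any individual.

about 884 cases

p₁ = P(outcome | exposed) = 1232/1580 = 0.77975
p₀ = P(outcome | unexposed) = 713/3239 = 0.22013
PN = (p₁ − p₀)/p₁ = (0.77975 − 0.22013) / 0.77975 ≈ 0.71769.
Attributable cases ≈ PN × (exposed cases) = 0.71769 × 1232 ≈ 884.20.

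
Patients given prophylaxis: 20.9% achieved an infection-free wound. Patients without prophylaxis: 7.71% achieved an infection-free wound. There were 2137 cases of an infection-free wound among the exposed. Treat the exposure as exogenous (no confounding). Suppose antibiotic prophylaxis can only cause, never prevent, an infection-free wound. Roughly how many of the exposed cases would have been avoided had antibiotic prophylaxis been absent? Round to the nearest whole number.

about 1349 cases

p₁ = 0.209, p₀ = 0.0771.
PN = (p₁ − p₀)/p₁ = (0.209 − 0.0771) / 0.209 ≈ 0.63110.
Attributable cases ≈ PN × (exposed cases) = 0.63110 × 2137 ≈ 1348.66.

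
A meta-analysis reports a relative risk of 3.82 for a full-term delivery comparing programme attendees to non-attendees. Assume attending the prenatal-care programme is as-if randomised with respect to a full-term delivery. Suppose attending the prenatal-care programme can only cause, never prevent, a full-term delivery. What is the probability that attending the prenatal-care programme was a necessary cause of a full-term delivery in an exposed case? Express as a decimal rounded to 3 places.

PN ≈ 0.738

Under exogeneity and monotonicity, PN = (RR − 1) / RR = 1 − 1/RR.
PN = (3.82 − 1) / 3.82 = 2.82 / 3.82 ≈ 0.7382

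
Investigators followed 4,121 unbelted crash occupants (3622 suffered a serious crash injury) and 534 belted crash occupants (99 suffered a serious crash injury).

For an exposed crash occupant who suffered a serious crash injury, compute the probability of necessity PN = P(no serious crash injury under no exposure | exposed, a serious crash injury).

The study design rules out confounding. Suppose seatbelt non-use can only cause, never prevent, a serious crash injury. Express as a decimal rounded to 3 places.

p₁ = P(outcome | exposed) = 3622/4121 = 0.87891
p₀ = P(outcome | unexposed) = 99/534 = 0.18539
Under exogeneity and monotonicity, PN = (p₁ − p₀) / p₁.
PN = (0.87891 − 0.18539) / 0.87891 = 0.69352 / 0.87891 ≈ 0.7891

PN ≈ 0.789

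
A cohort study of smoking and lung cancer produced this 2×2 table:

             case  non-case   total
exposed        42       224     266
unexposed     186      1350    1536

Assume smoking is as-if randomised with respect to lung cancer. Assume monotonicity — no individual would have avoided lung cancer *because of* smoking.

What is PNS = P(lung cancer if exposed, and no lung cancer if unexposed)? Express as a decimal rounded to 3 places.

PNS ≈ 0.037

p₁ = P(outcome | exposed) = 42/266 = 0.15789
p₀ = P(outcome | unexposed) = 186/1536 = 0.12109
Under exogeneity and monotonicity, PNS = p₁ − p₀.
PNS = 0.15789 − 0.12109 = 0.036801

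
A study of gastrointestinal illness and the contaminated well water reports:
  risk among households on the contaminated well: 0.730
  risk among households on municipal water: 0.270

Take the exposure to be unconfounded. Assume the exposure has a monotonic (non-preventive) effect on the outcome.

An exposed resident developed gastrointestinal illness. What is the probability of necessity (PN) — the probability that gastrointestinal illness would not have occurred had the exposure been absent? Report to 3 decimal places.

Let p₁ = 0.73, p₀ = 0.27.
Under exogeneity and monotonicity, PN = (p₁ − p₀) / p₁.
PN = (0.73 − 0.27) / 0.73 = 0.46 / 0.73 ≈ 0.6301

PN ≈ 0.630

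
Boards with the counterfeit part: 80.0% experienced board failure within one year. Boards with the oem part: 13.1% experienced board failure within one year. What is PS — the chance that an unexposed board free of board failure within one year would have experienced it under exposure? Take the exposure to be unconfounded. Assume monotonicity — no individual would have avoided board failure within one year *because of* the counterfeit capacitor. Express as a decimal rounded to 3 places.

p₁ = 0.8, p₀ = 0.131.
Under exogeneity and monotonicity, PS = (p₁ − p₀) / (1 − p₀).
PS = (0.8 − 0.131) / (1 − 0.131) = 0.669 / 0.869 ≈ 0.7699

PS ≈ 0.770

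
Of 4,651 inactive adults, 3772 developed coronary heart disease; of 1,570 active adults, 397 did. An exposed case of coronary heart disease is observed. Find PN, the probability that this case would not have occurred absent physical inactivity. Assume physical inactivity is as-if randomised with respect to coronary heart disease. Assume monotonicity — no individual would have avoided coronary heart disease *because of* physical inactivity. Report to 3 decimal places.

PN ≈ 0.688

p₁ = P(outcome | exposed) = 3772/4651 = 0.81101
p₀ = P(outcome | unexposed) = 397/1570 = 0.25287
Under exogeneity and monotonicity, PN = (p₁ − p₀) / p₁.
PN = (0.81101 − 0.25287) / 0.81101 = 0.55814 / 0.81101 ≈ 0.6882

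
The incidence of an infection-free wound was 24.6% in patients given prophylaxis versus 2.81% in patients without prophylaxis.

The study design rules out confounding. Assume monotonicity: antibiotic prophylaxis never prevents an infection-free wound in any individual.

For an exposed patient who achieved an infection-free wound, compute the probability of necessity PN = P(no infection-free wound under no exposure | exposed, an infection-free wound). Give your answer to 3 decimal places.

PN ≈ 0.886

p₁ = 0.246, p₀ = 0.0281.
Under exogeneity and monotonicity, PN = (p₁ − p₀) / p₁.
PN = (0.246 − 0.0281) / 0.246 = 0.2179 / 0.246 ≈ 0.8858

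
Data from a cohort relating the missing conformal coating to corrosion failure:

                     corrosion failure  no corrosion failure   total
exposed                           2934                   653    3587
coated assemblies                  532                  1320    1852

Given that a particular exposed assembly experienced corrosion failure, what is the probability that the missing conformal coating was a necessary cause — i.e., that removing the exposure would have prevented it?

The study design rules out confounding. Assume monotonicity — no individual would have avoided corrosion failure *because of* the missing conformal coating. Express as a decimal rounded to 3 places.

p₁ = P(outcome | exposed) = 2934/3587 = 0.81795
p₀ = P(outcome | unexposed) = 532/1852 = 0.28726
Under exogeneity and monotonicity, PN = (p₁ − p₀) / p₁.
PN = (0.81795 − 0.28726) / 0.81795 = 0.5307 / 0.81795 ≈ 0.6488

PN ≈ 0.649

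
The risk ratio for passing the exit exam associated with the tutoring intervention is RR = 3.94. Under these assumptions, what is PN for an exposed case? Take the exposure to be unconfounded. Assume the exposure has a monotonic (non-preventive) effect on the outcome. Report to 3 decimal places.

Under exogeneity and monotonicity, PN = (RR − 1) / RR = 1 − 1/RR.
PN = (3.94 − 1) / 3.94 = 2.94 / 3.94 ≈ 0.7462

PN ≈ 0.746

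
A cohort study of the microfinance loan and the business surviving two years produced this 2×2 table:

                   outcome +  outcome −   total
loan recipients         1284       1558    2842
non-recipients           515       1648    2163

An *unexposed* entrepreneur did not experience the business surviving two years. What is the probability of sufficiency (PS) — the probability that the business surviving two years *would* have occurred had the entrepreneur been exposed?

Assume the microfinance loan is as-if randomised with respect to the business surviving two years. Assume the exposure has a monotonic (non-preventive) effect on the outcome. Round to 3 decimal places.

p₁ = P(outcome | exposed) = 1284/2842 = 0.45179
p₀ = P(outcome | unexposed) = 515/2163 = 0.2381
Under exogeneity and monotonicity, PS = (p₁ − p₀)/(1 − p₀).
PS = (0.45179 − 0.2381) / 0.7619 ≈ 0.2805

PS ≈ 0.280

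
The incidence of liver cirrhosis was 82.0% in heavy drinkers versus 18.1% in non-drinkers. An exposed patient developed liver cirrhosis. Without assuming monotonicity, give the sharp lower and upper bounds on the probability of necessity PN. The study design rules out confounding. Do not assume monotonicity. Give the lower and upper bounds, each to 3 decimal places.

0.779 ≤ PN ≤ 0.999

p₁ = 0.82, p₀ = 0.181.
Under exogeneity alone the bounds on PN are max{0,(p₁−p₀)/p₁} ≤ PN ≤ min{1,(1−p₀)/p₁}.
  lower = (p₁ − p₀)/p₁ = 0.639 / 0.82 ≈ 0.7793
  upper = min{1, (1 − p₀)/p₁} = 0.819 / 0.82 ≈ 0.9988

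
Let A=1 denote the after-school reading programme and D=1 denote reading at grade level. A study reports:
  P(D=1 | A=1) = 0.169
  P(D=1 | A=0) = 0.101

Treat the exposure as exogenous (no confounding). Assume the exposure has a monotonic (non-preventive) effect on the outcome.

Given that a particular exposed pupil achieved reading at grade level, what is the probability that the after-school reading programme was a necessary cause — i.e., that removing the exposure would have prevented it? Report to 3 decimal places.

PN ≈ 0.402

Let p₁ = 0.169, p₀ = 0.101.
Under exogeneity and monotonicity, PN = (p₁ − p₀) / p₁.
PN = (0.169 − 0.101) / 0.169 = 0.068 / 0.169 ≈ 0.4024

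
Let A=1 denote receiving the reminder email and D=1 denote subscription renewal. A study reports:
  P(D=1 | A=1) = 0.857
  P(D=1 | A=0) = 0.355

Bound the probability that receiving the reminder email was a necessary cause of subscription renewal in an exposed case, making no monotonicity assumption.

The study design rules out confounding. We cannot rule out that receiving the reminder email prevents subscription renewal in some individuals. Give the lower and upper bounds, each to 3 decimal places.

0.586 ≤ PN ≤ 0.753

Let p₁ = 0.857, p₀ = 0.355.
Under exogeneity alone the bounds on PN are max{0,(p₁−p₀)/p₁} ≤ PN ≤ min{1,(1−p₀)/p₁}.
  lower = (p₁ − p₀)/p₁ = 0.502 / 0.857 ≈ 0.5858
  upper = min{1, (1 − p₀)/p₁} = 0.645 / 0.857 ≈ 0.7526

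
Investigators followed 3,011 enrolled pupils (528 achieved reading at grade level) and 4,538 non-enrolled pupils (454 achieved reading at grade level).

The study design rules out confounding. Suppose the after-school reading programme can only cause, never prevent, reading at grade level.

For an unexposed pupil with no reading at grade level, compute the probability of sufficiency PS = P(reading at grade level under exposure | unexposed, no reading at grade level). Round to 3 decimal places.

p₁ = P(outcome | exposed) = 528/3011 = 0.17536
p₀ = P(outcome | unexposed) = 454/4538 = 0.10004
Under exogeneity and monotonicity, PS = (p₁ − p₀) / (1 − p₀).
PS = (0.17536 − 0.10004) / (1 − 0.10004) = 0.075313 / 0.89996 ≈ 0.0837

PS ≈ 0.084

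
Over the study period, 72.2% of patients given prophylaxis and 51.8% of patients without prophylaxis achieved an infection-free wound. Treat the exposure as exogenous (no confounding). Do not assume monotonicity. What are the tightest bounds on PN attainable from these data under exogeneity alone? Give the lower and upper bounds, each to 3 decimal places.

0.283 ≤ PN ≤ 0.668

p₁ = 0.722, p₀ = 0.518.
Under exogeneity alone the bounds on PN are max{0,(p₁−p₀)/p₁} ≤ PN ≤ min{1,(1−p₀)/p₁}.
  lower = (p₁ − p₀)/p₁ = 0.204 / 0.722 ≈ 0.2825
  upper = min{1, (1 − p₀)/p₁} = 0.482 / 0.722 ≈ 0.6676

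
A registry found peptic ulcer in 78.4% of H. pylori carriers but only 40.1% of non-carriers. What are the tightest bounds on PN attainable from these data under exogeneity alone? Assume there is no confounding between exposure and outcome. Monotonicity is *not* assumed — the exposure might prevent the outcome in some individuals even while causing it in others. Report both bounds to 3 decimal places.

p₁ = 0.784, p₀ = 0.401.
Under exogeneity alone the bounds on PN are max{0,(p₁−p₀)/p₁} ≤ PN ≤ min{1,(1−p₀)/p₁}.
  lower = (p₁ − p₀)/p₁ = 0.383 / 0.784 ≈ 0.4885
  upper = min{1, (1 − p₀)/p₁} = 0.599 / 0.784 ≈ 0.7640

0.489 ≤ PN ≤ 0.764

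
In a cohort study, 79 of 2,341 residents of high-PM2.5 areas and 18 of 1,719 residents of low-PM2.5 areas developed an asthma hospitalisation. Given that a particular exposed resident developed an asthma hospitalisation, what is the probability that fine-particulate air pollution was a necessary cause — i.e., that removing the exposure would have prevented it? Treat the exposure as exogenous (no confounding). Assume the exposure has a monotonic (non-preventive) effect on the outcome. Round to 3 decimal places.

p₁ = P(outcome | exposed) = 79/2341 = 0.033746
p₀ = P(outcome | unexposed) = 18/1719 = 0.010471
Under exogeneity and monotonicity, PN = (p₁ − p₀) / p₁.
PN = (0.033746 − 0.010471) / 0.033746 = 0.023275 / 0.033746 ≈ 0.6897

PN ≈ 0.690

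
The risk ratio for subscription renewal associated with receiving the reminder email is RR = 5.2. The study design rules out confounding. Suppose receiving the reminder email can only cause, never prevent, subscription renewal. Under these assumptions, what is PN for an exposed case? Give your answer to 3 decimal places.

Under exogeneity and monotonicity, PN = (RR − 1) / RR = 1 − 1/RR.
PN = (5.2 − 1) / 5.2 = 4.2 / 5.2 ≈ 0.8077

PN ≈ 0.808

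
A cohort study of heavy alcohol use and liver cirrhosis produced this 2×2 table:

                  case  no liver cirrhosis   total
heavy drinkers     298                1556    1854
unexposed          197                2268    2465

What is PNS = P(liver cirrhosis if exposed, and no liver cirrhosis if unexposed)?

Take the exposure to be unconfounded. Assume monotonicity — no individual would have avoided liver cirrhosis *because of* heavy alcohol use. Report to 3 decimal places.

p₁ = P(outcome | exposed) = 298/1854 = 0.16073
p₀ = P(outcome | unexposed) = 197/2465 = 0.079919
Under exogeneity and monotonicity, PNS = p₁ − p₀.
PNS = 0.16073 − 0.079919 = 0.080815

PNS ≈ 0.081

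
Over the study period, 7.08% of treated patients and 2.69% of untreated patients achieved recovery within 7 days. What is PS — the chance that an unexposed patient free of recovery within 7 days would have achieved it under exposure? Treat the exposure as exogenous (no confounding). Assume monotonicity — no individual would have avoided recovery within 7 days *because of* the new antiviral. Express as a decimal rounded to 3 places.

PS ≈ 0.045

p₁ = 0.0708, p₀ = 0.0269.
Under exogeneity and monotonicity, PS = (p₁ − p₀) / (1 − p₀).
PS = (0.0708 − 0.0269) / (1 − 0.0269) = 0.0439 / 0.9731 ≈ 0.0451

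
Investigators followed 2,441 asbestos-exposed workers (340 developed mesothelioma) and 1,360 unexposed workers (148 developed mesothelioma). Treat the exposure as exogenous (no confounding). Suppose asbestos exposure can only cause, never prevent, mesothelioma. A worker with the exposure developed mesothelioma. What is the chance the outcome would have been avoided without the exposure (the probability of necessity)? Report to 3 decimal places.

PN ≈ 0.219

p₁ = P(outcome | exposed) = 340/2441 = 0.13929
p₀ = P(outcome | unexposed) = 148/1360 = 0.10882
Under exogeneity and monotonicity, PN = (p₁ − p₀) / p₁.
PN = (0.13929 − 0.10882) / 0.13929 = 0.030464 / 0.13929 ≈ 0.2187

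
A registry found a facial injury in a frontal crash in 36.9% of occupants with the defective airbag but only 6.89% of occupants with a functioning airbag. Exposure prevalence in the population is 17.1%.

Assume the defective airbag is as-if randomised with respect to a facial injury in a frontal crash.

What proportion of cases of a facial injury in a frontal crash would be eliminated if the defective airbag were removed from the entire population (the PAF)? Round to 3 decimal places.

PAF ≈ 0.427

p₁ = 0.369, p₀ = 0.0689.
Overall risk P(Y=1) = π·p₁ + (1−π)·p₀ = 0.171×0.369 + 0.829×0.0689 = 0.12022.
Under exogeneity, PAF = [P(Y=1) − p₀] / P(Y=1).
PAF = (0.12022 − 0.0689) / 0.12022 ≈ 0.4269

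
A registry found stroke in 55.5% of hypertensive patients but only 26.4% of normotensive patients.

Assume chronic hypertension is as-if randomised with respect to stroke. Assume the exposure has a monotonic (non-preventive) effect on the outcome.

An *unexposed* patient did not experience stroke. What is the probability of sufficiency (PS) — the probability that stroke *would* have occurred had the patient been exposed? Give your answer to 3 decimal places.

p₁ = 0.555, p₀ = 0.264.
Under exogeneity and monotonicity, PS = (p₁ − p₀) / (1 − p₀).
PS = (0.555 − 0.264) / (1 − 0.264) = 0.291 / 0.736 ≈ 0.3954

PS ≈ 0.395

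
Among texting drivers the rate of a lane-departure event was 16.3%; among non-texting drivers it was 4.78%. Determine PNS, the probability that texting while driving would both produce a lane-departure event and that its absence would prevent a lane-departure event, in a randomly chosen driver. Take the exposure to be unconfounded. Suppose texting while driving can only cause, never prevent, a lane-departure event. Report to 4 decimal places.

p₁ = 0.163, p₀ = 0.0478.
Under exogeneity and monotonicity, PNS = p₁ − p₀.
PNS = 0.163 − 0.0478 = 0.1152

PNS ≈ 0.1152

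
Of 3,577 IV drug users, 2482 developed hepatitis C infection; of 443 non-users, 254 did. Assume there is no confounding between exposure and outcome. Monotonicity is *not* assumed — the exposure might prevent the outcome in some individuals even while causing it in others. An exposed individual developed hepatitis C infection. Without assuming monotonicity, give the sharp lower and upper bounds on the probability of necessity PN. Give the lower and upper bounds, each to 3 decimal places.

0.174 ≤ PN ≤ 0.615

p₁ = P(outcome | exposed) = 2482/3577 = 0.69388
p₀ = P(outcome | unexposed) = 254/443 = 0.57336
Under exogeneity alone the bounds on PN are max{0,(p₁−p₀)/p₁} ≤ PN ≤ min{1,(1−p₀)/p₁}.
  lower = (p₁ − p₀)/p₁ = 0.12051 / 0.69388 ≈ 0.1737
  upper = min{1, (1 − p₀)/p₁} = 0.42664 / 0.69388 ≈ 0.6149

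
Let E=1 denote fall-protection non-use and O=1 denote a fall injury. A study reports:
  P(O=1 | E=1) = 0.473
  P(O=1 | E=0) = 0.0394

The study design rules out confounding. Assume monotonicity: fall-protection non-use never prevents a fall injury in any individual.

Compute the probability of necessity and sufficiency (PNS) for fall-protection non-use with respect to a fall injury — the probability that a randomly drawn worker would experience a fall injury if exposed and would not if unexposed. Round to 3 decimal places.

Let p₁ = 0.473, p₀ = 0.0394.
Under exogeneity and monotonicity, PNS = p₁ − p₀.
PNS = 0.473 − 0.0394 = 0.4336

PNS ≈ 0.434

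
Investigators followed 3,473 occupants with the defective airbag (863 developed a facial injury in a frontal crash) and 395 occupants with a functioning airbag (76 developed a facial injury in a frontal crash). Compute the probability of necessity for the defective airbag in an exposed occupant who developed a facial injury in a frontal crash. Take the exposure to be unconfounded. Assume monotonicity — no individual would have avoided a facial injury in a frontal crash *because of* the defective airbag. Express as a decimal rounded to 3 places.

PN ≈ 0.226

p₁ = P(outcome | exposed) = 863/3473 = 0.24849
p₀ = P(outcome | unexposed) = 76/395 = 0.19241
Under exogeneity and monotonicity, PN = (p₁ − p₀) / p₁.
PN = (0.24849 − 0.19241) / 0.24849 = 0.056083 / 0.24849 ≈ 0.2257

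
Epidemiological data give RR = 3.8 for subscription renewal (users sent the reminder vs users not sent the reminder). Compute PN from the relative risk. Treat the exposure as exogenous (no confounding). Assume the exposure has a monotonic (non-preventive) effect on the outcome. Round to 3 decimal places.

PN ≈ 0.737

Under exogeneity and monotonicity, PN = (RR − 1) / RR = 1 − 1/RR.
PN = (3.8 − 1) / 3.8 = 2.8 / 3.8 ≈ 0.7368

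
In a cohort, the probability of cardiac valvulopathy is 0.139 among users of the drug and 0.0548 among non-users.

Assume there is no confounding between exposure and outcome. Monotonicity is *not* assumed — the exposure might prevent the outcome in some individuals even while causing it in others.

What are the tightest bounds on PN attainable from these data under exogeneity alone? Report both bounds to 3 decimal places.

Let p₁ = 0.139, p₀ = 0.0548.
Under exogeneity alone the bounds on PN are max{0,(p₁−p₀)/p₁} ≤ PN ≤ min{1,(1−p₀)/p₁}.
  lower = (p₁ − p₀)/p₁ = 0.0842 / 0.139 ≈ 0.6058
  upper = min{1, (1 − p₀)/p₁} = 0.9452 / 0.139 ≈ 6.8000 → capped at 1

0.606 ≤ PN ≤ 1.000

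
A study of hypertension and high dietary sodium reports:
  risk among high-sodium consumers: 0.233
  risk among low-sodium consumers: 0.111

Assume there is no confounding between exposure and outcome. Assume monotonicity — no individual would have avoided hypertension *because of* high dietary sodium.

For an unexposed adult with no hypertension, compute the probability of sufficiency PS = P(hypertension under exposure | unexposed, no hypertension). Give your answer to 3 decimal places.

PS ≈ 0.137

Let p₁ = 0.233, p₀ = 0.111.
Under exogeneity and monotonicity, PS = (p₁ − p₀) / (1 − p₀).
PS = (0.233 − 0.111) / (1 − 0.111) = 0.122 / 0.889 ≈ 0.1372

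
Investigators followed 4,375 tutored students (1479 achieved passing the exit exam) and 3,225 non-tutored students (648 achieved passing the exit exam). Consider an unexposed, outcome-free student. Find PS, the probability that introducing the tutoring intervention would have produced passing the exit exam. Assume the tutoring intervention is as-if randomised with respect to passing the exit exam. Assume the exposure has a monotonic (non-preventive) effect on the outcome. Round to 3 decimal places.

PS ≈ 0.172

p₁ = P(outcome | exposed) = 1479/4375 = 0.33806
p₀ = P(outcome | unexposed) = 648/3225 = 0.20093
Under exogeneity and monotonicity, PS = (p₁ − p₀) / (1 − p₀).
PS = (0.33806 − 0.20093) / (1 − 0.20093) = 0.13713 / 0.79907 ≈ 0.1716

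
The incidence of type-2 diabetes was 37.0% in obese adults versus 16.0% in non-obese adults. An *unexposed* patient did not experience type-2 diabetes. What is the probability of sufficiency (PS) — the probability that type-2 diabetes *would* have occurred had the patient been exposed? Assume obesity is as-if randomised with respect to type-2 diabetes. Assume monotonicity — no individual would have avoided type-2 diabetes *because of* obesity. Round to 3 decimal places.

PS ≈ 0.250

p₁ = 0.37, p₀ = 0.16.
Under exogeneity and monotonicity, PS = (p₁ − p₀) / (1 − p₀).
PS = (0.37 − 0.16) / (1 − 0.16) = 0.21 / 0.84 ≈ 0.2500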